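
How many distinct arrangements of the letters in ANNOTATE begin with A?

Fix A in the first position and arrange the remaining 7 letters.
Those 7 letters have N appearing twice and T appearing twice, giving (7)!/(2!·2!) = 1260.

1260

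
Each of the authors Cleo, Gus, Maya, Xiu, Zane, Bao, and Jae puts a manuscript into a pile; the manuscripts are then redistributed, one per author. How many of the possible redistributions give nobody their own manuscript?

1854

This is the derangement count D_7: permutations of 7 items with no fixed point.
By inclusion–exclusion this is Σ_{j=0}^{7} (−1)^j C(7,j)·(7−j)!.
Computing: 5040 − 5040 + 2520 − 840 + 210 − 42 + 7 − 1 = 1854.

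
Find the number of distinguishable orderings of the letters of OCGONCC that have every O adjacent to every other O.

120

Treat the 2 copies of O as a single block. The multiset to arrange is then {OO, C, C, C, G, N}, 6 items in all.
That gives (6)!/(3!) = 120 arrangements.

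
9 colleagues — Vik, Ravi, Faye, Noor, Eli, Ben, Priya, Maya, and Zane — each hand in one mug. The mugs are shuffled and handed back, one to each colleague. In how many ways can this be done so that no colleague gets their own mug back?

133496

This is the derangement count D_9: permutations of 9 items with no fixed point.
By inclusion–exclusion this is Σ_{j=0}^{9} (−1)^j C(9,j)·(9−j)!.
Computing: 362880 − 362880 + 181440 − 60480 + 15120 − 3024 + 504 − 72 + 9 − 1 = 133496.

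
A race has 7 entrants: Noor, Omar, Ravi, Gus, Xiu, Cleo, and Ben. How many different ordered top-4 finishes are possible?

There are 7 choices for 1st place, 6 for 2nd, and so on down to 4 for position 4.
That gives 7 × 6 × 5 × 4 = 840.

840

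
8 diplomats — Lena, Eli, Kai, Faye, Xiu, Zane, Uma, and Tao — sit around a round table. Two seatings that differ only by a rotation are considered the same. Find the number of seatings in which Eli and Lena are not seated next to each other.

Without the restriction there are (7)! = 5040 seatings.
Those with Eli next to Lena: fuse the pair into one unit and seat 7 units around a circle — 2·(6)! = 1440.
Subtracting, 5040 − 1440 = 3600.

3600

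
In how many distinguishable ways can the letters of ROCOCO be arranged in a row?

60

ROCOCO has 6 letters with C appearing twice and O appearing 3 times.
So there are 6! / (3!·2!) = 60 distinguishable arrangements.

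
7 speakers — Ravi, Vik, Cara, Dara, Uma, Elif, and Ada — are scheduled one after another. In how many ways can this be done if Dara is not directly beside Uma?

There are 7! = 5040 arrangements in all. If Dara and Uma are adjacent, merging them into one block gives 2·(6)! = 1440 arrangements.
Complementary counting: 5040 − 1440 = 3600.

3600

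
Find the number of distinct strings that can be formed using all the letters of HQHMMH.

HQHMMH has 6 letters with H appearing 3 times and M appearing twice.
Dividing 6! = 720 by 3!·2! = 12 for the repeated letters gives 60.

60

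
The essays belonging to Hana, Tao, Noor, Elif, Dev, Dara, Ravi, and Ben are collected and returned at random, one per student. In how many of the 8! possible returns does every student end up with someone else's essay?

Count assignments avoiding every fixed point. For any j of the 8 students fixed to their own essay, the other 8−j can be arranged in (8−j)! ways.
By inclusion–exclusion this is Σ_{j=0}^{8} (−1)^j C(8,j)·(8−j)!.
Computing: 40320 − 40320 + 20160 − 6720 + 1680 − 336 + 56 − 8 + 1 = 14833.

14833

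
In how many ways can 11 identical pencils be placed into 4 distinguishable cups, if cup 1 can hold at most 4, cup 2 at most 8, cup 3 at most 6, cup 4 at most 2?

94

By stars and bars, unrestricted non-negative solutions to x_1+…+x_4 = 11 number C(11+3,3) = 364.
Subtract solutions that violate a single cap (substitute x_i' = x_i − (cap_i+1)): x_1 ≥ 5 gives C(9,3) = 84; x_2 ≥ 9 gives C(5,3) = 10; x_3 ≥ 7 gives C(7,3) = 35; x_4 ≥ 3 gives C(11,3) = 165. Together 294.
Add back pairs where two caps are both exceeded: 0 + 0 + 20 + 0 + 0 + 4 = 24.
By inclusion–exclusion the count is 364 − 294 + 24 = 94.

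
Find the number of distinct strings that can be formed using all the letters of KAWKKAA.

The 7 letters of KAWKKAA have repeats: A appearing 3 times and K appearing 3 times.
So there are 7! / (3!·3!) = 140 distinguishable arrangements.

140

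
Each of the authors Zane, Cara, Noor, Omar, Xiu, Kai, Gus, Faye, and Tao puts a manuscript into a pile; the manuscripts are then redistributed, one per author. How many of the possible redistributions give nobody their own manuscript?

133496

This is the derangement count D_9: permutations of 9 items with no fixed point.
By inclusion–exclusion this is Σ_{j=0}^{9} (−1)^j C(9,j)·(9−j)!.
Computing: 362880 − 362880 + 181440 − 60480 + 15120 − 3024 + 504 − 72 + 9 − 1 = 133496.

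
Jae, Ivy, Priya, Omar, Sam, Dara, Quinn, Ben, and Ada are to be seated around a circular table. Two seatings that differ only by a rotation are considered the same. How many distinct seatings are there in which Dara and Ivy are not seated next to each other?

All circular seatings of 9 people number (8)! = 40320.
Those with Dara next to Ivy: fuse the pair into one unit and seat 8 units around a circle — 2·(7)! = 10080.
Subtracting, 40320 − 10080 = 30240.

30240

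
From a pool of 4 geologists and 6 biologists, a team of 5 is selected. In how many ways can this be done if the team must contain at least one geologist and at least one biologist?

246

Unrestricted: C(10,5) = 252 ways to pick any 5 of the 10.
Selections missing a whole group: no geologists → C(6,5) = 6; no biologists → C(4,5) = 0.
Both groups omitted at once is impossible, so 252 − 6 = 246.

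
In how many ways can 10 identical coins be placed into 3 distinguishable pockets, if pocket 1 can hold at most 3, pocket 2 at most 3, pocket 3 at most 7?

Ignoring the caps, the number of non-negative solutions to x_1+…+x_3 = 10 is C(12,2) = 66.
Subtract solutions that violate a single cap (substitute x_i' = x_i − (cap_i+1)): x_1 ≥ 4 gives C(8,2) = 28; x_2 ≥ 4 gives C(8,2) = 28; x_3 ≥ 8 gives C(4,2) = 6. Together 62.
Add back pairs where two caps are both exceeded: 6 + 0 + 0 = 6.
By inclusion–exclusion the count is 66 − 62 + 6 = 10.

10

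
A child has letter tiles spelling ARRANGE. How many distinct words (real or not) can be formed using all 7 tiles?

1260

The 7 letters of ARRANGE have repeats: A appearing twice and R appearing twice.
Dividing 7! = 5040 by 2!·2! = 4 for the repeated letters gives 1260.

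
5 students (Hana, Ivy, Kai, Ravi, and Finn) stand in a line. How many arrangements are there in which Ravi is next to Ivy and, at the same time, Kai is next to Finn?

Treat {Ravi,Ivy} as one block (2 orders) and {Kai,Finn} as another (2 orders).
That leaves 3 units to arrange: 2 × 2 × 3! = 4 × 6 = 24.

24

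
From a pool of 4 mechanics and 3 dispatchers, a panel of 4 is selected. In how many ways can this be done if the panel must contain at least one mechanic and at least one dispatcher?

34

With no constraint there are C(7,4) = 35 possible selections.
Subtract selections that omit an entire group: no mechanics → C(3,4) = 0; no dispatchers → C(4,4) = 1.
Both groups omitted at once is impossible, so 35 − 1 = 34.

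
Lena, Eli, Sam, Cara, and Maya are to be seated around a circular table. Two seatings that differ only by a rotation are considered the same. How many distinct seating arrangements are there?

24

Around a circle, 5 distinct people have 5!/5 = (4)! = 24 rotationally distinct seatings.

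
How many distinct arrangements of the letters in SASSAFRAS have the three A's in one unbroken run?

210

Treat the 3 copies of A as a single block. The multiset to arrange is then {AAA, F, R, S, S, S, S}, 7 items in all.
That gives (7)!/(4!) = 210 arrangements.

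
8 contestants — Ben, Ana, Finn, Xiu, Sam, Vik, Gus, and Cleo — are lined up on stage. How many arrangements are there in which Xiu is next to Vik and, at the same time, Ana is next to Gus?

2880

Treat {Xiu,Vik} as one block (2 orders) and {Ana,Gus} as another (2 orders).
That leaves 6 units to arrange: 2 × 2 × 6! = 4 × 720 = 2880.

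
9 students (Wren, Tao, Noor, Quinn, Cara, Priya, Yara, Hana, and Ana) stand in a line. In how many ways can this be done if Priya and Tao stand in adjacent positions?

80640

Place the 7 others and the Priya-Tao pair as 8 objects in a line; the pair has 2 internal arrangements.
That gives 2 × 8! = 2 × 40320 = 80640.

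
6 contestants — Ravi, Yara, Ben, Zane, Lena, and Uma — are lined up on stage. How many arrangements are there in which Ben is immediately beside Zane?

Place the 4 others and the Ben-Zane pair as 5 objects in a line; the pair has 2 internal arrangements.
That gives 2 × 5! = 2 × 120 = 240.

240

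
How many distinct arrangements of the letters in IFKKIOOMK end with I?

3360

Fix I in the last position and arrange the remaining 8 letters.
Those 8 letters have K appearing 3 times and O appearing twice, giving (8)!/(3!·2!) = 3360.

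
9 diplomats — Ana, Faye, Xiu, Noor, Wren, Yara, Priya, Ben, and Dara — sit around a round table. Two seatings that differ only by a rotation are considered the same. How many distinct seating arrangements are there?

40320

Seat Ana anywhere (absorbing the rotational symmetry), then permute the other 8: (8)! = 40320.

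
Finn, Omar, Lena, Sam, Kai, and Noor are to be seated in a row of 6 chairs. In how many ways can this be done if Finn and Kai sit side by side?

Glue Finn and Kai into one block (2 internal orders), leaving 5 units to arrange in a row.
So the count is 2·(5)! = 240.

240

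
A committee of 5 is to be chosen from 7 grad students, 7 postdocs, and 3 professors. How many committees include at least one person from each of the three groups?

Total 5-person selections from all 17: C(17,5) = 6188.
Selections missing a whole group: no grad students → C(10,5) = 252; no postdocs → C(10,5) = 252; no professors → C(14,5) = 2002.
Add back selections omitting two groups (i.e. drawn from a single group): C(7,5) + C(7,5) + C(3,5) = 42.
By inclusion–exclusion: 6188 − 2506 + 42 = 3724.

3724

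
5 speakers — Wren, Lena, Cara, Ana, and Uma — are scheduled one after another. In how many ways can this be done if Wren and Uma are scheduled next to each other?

48

Place the 3 others and the Wren-Uma pair as 4 objects in a line; the pair has 2 internal arrangements.
So the count is 2·(4)! = 48.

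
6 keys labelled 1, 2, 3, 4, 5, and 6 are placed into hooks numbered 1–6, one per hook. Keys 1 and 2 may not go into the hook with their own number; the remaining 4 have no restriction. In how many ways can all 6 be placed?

Let Aᵢ (for i ∈ {1, 2}) be the placements that put key i in its forbidden hook. Any j of these fix j positions, leaving (6−j)! ways to fill the rest, and there are C(2,j) ways to pick which j.
By inclusion–exclusion, the number of valid placements is Σ_{j=0}^{2} (−1)^j C(2,j)·(6−j)!.
Computing: 720 − 240 + 24 = 504.

504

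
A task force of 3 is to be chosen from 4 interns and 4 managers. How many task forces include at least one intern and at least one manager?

48

With no constraint there are C(8,3) = 56 possible selections.
Selections missing a whole group: no interns → C(4,3) = 4; no managers → C(4,3) = 4.
Both groups omitted at once is impossible, so 56 − 8 = 48.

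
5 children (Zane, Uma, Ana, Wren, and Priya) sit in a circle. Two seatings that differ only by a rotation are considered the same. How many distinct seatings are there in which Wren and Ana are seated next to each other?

12

Treat {Wren, Ana} as one unit (2 internal orders) and seat the resulting 4 units around the table: (3)! circular arrangements.
So 2 × (3)! = 2 × 6 = 12.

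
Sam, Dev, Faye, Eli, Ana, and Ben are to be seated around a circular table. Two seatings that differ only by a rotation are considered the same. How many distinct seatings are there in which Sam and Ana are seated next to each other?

48

Treat {Sam, Ana} as one unit (2 internal orders) and seat the resulting 5 units around the table: (4)! circular arrangements.
So 2 × (4)! = 2 × 24 = 48.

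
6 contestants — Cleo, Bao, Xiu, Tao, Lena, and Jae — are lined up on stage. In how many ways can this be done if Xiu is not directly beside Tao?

There are 6! = 720 arrangements in all. If Xiu and Tao are adjacent, merging them into one block gives 2·(5)! = 240 arrangements.
So 720 − 240 = 480 arrangements keep them apart.

480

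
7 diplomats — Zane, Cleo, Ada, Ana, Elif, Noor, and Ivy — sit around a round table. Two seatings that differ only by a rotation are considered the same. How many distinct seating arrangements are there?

Around a circle, 7 distinct people have 7!/7 = (6)! = 720 rotationally distinct seatings.

720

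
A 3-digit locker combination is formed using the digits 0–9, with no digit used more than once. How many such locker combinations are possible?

Choose and order 3 of the 10 symbols: the first digit has 10 options, the next 9, then 8.
That product is 10 × 9 × 8 = 720.

720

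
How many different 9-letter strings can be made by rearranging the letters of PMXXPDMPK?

Letter multiplicities in PMXXPDMPK: D×1, K×1, M×2, P×3, X×2.
So there are 9! / (3!·2!·2!) = 15120 distinguishable arrangements.

15120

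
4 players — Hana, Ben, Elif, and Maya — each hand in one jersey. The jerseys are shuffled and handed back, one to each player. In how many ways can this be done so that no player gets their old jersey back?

Count assignments avoiding every fixed point. For any j of the 4 players fixed to their old jersey, the other 4−j can be arranged in (4−j)! ways.
By inclusion–exclusion this is Σ_{j=0}^{4} (−1)^j C(4,j)·(4−j)!.
Computing: 24 − 24 + 12 − 4 + 1 = 9.

9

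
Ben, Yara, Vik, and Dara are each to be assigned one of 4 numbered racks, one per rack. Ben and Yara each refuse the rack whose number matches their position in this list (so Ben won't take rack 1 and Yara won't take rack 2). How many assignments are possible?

14

Let Aᵢ (for i ∈ {1, 2}) be the placements that put person i in their forbidden rack. Any j of these fix j positions, leaving (4−j)! ways to fill the rest, and there are C(2,j) ways to pick which j.
By inclusion–exclusion, the number of valid placements is Σ_{j=0}^{2} (−1)^j C(2,j)·(4−j)!.
Computing: 24 − 12 + 2 = 14.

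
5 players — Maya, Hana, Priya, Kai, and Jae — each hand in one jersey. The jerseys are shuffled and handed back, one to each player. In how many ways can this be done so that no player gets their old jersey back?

44

This is the derangement count D_5: permutations of 5 items with no fixed point.
By inclusion–exclusion this is Σ_{j=0}^{5} (−1)^j C(5,j)·(5−j)!.
Computing: 120 − 120 + 60 − 20 + 5 − 1 = 44.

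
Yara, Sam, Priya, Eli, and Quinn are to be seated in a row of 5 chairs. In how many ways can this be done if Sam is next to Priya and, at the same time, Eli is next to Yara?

24

Treat {Sam,Priya} as one block (2 orders) and {Eli,Yara} as another (2 orders).
That leaves 3 units to arrange: 2 × 2 × 3! = 4 × 6 = 24.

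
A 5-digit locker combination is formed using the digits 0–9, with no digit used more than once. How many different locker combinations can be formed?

30240

Choose and order 5 of the 10 symbols: the first digit has 10 options, the next 9, and so on down to 6.
That product is 10 × 9 × 8 × 7 × 6 = 30240.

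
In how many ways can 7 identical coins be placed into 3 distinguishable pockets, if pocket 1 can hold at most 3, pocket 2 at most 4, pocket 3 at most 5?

Ignoring the caps, the number of non-negative solutions to x_1+…+x_3 = 7 is C(9,2) = 36.
Subtract solutions that violate a single cap (substitute x_i' = x_i − (cap_i+1)): x_1 ≥ 4 gives C(5,2) = 10; x_2 ≥ 5 gives C(4,2) = 6; x_3 ≥ 6 gives C(3,2) = 3. Together 19.
No two caps can be exceeded simultaneously, so the pair terms are all 0.
By inclusion–exclusion the count is 36 − 19 + 0 = 17.

17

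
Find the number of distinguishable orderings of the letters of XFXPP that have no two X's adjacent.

There are 5!/(2!·2!) = 30 arrangements of XFXPP in total.
Arrangements with the X's together: treat XX as one letter, giving (4)!/(2!) = 12.
Subtracting, 30 − 12 = 18 arrangements keep the X's apart.

18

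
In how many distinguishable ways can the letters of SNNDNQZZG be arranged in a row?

30240

Letter multiplicities in SNNDNQZZG: D×1, G×1, N×3, Q×1, S×1, Z×2.
So there are 9! / (3!·2!) = 30240 distinguishable arrangements.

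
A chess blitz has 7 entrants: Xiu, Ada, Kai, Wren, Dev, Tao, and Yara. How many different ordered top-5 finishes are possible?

There are 7 choices for 1st place, 6 for 2nd, and so on down to 3 for position 5.
That gives 7 × 6 × 5 × 4 × 3 = 2520.

2520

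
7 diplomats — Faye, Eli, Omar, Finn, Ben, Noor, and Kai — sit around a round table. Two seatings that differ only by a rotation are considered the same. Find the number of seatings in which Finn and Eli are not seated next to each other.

All circular seatings of 7 people number (6)! = 720.
Seatings with Finn beside Eli: treat them as a block with 2 internal orders, giving 2 × (5)! = 240.
Subtracting, 720 − 240 = 480.

480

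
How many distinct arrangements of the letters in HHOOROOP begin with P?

Fix P in the first position and arrange the remaining 7 letters.
Those 7 letters have H appearing twice and O appearing 4 times, giving (7)!/(4!·2!) = 105.

105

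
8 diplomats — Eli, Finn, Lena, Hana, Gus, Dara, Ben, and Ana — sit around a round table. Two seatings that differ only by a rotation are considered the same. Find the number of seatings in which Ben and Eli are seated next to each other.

1440

Treat {Ben, Eli} as one unit (2 internal orders) and seat the resulting 7 units around the table: (6)! circular arrangements.
So 2 × (6)! = 2 × 720 = 1440.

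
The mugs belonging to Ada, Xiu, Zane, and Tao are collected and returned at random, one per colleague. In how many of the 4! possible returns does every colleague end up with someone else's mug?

This is the derangement count D_4: permutations of 4 items with no fixed point.
By inclusion–exclusion this is Σ_{j=0}^{4} (−1)^j C(4,j)·(4−j)!.
Computing: 24 − 24 + 12 − 4 + 1 = 9.

9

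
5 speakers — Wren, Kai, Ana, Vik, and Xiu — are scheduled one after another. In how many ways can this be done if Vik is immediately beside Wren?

48

Treat {Vik, Wren} as a single unit. There are 4 units to order, and the pair itself can be ordered 2 ways.
That gives 2 × 4! = 2 × 24 = 48.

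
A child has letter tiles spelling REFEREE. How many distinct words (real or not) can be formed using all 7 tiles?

The 7 letters of REFEREE have repeats: E appearing 4 times and R appearing twice.
The number of distinct arrangements is 7!/(4!·2!) = 5040/48 = 105.

105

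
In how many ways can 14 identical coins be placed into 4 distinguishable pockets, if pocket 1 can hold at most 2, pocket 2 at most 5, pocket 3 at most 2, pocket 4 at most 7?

Without the upper bounds there are C(17,3) = 680 ways to split 14 among 4 pockets.
Subtract solutions that violate a single cap (substitute x_i' = x_i − (cap_i+1)): x_1 ≥ 3 gives C(14,3) = 364; x_2 ≥ 6 gives C(11,3) = 165; x_3 ≥ 3 gives C(14,3) = 364; x_4 ≥ 8 gives C(9,3) = 84. Together 977.
Add back pairs where two caps are both exceeded: 56 + 165 + 20 + 56 + 1 + 20 = 318.
Subtract triples: 10 + 0 + 1 + 0 = 11.
By inclusion–exclusion the count is 680 − 977 + 318 − 11 = 10.

10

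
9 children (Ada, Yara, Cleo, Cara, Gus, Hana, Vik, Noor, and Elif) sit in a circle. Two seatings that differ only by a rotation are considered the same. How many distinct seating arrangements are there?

40320

Around a circle, 9 distinct people have 9!/9 = (8)! = 40320 rotationally distinct seatings.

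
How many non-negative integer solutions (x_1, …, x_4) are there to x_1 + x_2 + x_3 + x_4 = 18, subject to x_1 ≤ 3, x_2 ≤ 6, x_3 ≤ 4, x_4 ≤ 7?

10

Ignoring the caps, the number of non-negative solutions to x_1+…+x_4 = 18 is C(21,3) = 1330.
Subtract solutions that violate a single cap (substitute x_i' = x_i − (cap_i+1)): x_1 ≥ 4 gives C(17,3) = 680; x_2 ≥ 7 gives C(14,3) = 364; x_3 ≥ 5 gives C(16,3) = 560; x_4 ≥ 8 gives C(13,3) = 286. Together 1890.
Add back pairs where two caps are both exceeded: 120 + 220 + 84 + 84 + 20 + 56 = 584.
Subtract triples: 10 + 0 + 4 + 0 = 14.
By inclusion–exclusion the count is 1330 − 1890 + 584 − 14 = 10.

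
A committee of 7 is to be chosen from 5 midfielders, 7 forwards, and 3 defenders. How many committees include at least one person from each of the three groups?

5516

Total 7-person selections from all 15: C(15,7) = 6435.
Subtract selections that omit an entire group: no midfielders → C(10,7) = 120; no forwards → C(8,7) = 8; no defenders → C(12,7) = 792.
Add back selections omitting two groups (i.e. drawn from a single group): C(5,7) + C(7,7) + C(3,7) = 1.
By inclusion–exclusion: 6435 − 920 + 1 = 5516.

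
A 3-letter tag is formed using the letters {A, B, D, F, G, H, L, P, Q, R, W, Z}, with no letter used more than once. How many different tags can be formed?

This is a permutation of 3 out of 12: P(12,3) = 12!/9!.
That product is 12 × 11 × 10 = 1320.

1320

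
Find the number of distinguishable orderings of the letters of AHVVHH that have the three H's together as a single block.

12

Treat the 3 copies of H as a single block. The multiset to arrange is then {HHH, A, V, V}, 4 items in all.
That gives (4)!/(2!) = 12 arrangements.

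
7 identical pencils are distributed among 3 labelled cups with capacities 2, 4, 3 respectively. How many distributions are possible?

6

By stars and bars, unrestricted non-negative solutions to x_1+…+x_3 = 7 number C(7+2,2) = 36.
Subtract solutions that violate a single cap (substitute x_i' = x_i − (cap_i+1)): x_1 ≥ 3 gives C(6,2) = 15; x_2 ≥ 5 gives C(4,2) = 6; x_3 ≥ 4 gives C(5,2) = 10. Together 31.
Add back pairs where two caps are both exceeded: 0 + 1 + 0 = 1.
By inclusion–exclusion the count is 36 − 31 + 1 = 6.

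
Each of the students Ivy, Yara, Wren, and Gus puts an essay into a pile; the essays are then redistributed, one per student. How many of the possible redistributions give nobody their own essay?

9

This is the derangement count D_4: permutations of 4 items with no fixed point.
By inclusion–exclusion this is Σ_{j=0}^{4} (−1)^j C(4,j)·(4−j)!.
Computing: 24 − 24 + 12 − 4 + 1 = 9.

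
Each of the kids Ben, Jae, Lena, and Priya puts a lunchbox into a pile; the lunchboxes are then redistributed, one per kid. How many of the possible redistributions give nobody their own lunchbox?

9

Let Aᵢ be the assignments in which kid i gets their own lunchbox. We want the size of the complement of A₁∪…∪A_4.
By inclusion–exclusion this is Σ_{j=0}^{4} (−1)^j C(4,j)·(4−j)!.
Computing: 24 − 24 + 12 − 4 + 1 = 9.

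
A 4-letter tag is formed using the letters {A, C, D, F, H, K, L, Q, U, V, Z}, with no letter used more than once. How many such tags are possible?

This is a permutation of 4 out of 11: P(11,4) = 11!/7!.
11 × 10 × 9 × 8 = 7920.

7920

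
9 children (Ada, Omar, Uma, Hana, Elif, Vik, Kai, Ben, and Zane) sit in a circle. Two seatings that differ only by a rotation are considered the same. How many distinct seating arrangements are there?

Around a circle, 9 distinct people have 9!/9 = (8)! = 40320 rotationally distinct seatings.

40320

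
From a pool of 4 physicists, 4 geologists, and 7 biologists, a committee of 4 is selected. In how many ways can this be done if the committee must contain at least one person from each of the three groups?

Unrestricted: C(15,4) = 1365 ways to pick any 4 of the 15.
Selections missing a whole group: no physicists → C(11,4) = 330; no geologists → C(11,4) = 330; no biologists → C(8,4) = 70.
Add back selections omitting two groups (i.e. drawn from a single group): C(4,4) + C(4,4) + C(7,4) = 37.
By inclusion–exclusion: 1365 − 730 + 37 = 672.

672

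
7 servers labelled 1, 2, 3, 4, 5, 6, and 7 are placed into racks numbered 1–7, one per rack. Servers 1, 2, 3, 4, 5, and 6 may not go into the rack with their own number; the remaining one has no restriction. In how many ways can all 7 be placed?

2119

Let Aᵢ (for 1 ≤ i ≤ 6) be the placements that put server i in its forbidden rack. Any j of these fix j positions, leaving (7−j)! ways to fill the rest, and there are C(6,j) ways to pick which j.
By inclusion–exclusion, the number of valid placements is Σ_{j=0}^{6} (−1)^j C(6,j)·(7−j)!.
Computing: 5040 − 4320 + 1800 − 480 + 90 − 12 + 1 = 2119.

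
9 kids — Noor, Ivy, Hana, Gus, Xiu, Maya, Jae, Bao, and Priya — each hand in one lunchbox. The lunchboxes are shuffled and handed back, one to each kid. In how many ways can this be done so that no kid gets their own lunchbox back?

133496

Let Aᵢ be the assignments in which kid i gets their own lunchbox. We want the size of the complement of A₁∪…∪A_9.
By inclusion–exclusion this is Σ_{j=0}^{9} (−1)^j C(9,j)·(9−j)!.
Computing: 362880 − 362880 + 181440 − 60480 + 15120 − 3024 + 504 − 72 + 9 − 1 = 133496.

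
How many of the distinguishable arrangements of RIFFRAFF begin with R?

210

Fix R in the first position and arrange the remaining 7 letters.
Those 7 letters have F appearing 4 times, giving (7)!/(4!) = 210.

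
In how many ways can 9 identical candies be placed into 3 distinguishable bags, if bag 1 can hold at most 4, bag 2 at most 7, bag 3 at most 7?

By stars and bars, unrestricted non-negative solutions to x_1+…+x_3 = 9 number C(9+2,2) = 55.
Subtract solutions that violate a single cap (substitute x_i' = x_i − (cap_i+1)): x_1 ≥ 5 gives C(6,2) = 15; x_2 ≥ 8 gives C(3,2) = 3; x_3 ≥ 8 gives C(3,2) = 3. Together 21.
No two caps can be exceeded simultaneously, so the pair terms are all 0.
By inclusion–exclusion the count is 55 − 21 + 0 = 34.

34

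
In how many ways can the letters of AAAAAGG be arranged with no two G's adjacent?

15

Total arrangements of AAAAAGG: 7!/(5!·2!) = 21.
Arrangements with the G's together: treat GG as one letter, giving (6)!/(5!) = 6.
Hence 21 − 6 = 15.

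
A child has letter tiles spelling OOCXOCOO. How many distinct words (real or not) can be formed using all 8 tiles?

OOCXOCOO has 8 letters with C appearing twice and O appearing 5 times.
So there are 8! / (5!·2!) = 168 distinguishable arrangements.

168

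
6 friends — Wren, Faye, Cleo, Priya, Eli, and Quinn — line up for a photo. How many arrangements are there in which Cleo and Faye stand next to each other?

240

Glue Cleo and Faye into one block (2 internal orders), leaving 5 units to arrange in a row.
That gives 2 × 5! = 2 × 120 = 240.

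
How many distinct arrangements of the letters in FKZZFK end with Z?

With the last slot taken by Z, it remains to arrange the other 5 letters (FKZFK).
Those 5 letters have F appearing twice and K appearing twice, giving (5)!/(2!·2!) = 30.

30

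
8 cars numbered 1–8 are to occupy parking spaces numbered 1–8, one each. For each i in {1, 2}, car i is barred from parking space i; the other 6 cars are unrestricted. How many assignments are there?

Let Aᵢ (for i ∈ {1, 2}) be the placements that put car i in its forbidden parking space. Any j of these fix j positions, leaving (8−j)! ways to fill the rest, and there are C(2,j) ways to pick which j.
By inclusion–exclusion, the number of valid placements is Σ_{j=0}^{2} (−1)^j C(2,j)·(8−j)!.
Computing: 40320 − 10080 + 720 = 30960.

30960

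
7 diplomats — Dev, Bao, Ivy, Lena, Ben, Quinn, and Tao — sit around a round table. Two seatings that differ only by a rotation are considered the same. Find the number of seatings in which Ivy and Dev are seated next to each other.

Treat {Ivy, Dev} as one unit (2 internal orders) and seat the resulting 6 units around the table: (5)! circular arrangements.
So 2 × (5)! = 2 × 120 = 240.

240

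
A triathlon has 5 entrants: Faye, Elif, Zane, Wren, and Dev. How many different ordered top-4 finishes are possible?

This is an ordered selection of 4 from 5: P(5,4).
That gives 5 × 4 × 3 × 2 = 120.

120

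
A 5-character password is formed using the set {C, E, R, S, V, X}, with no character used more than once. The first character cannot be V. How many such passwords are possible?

The first character has 6−1 = 5 choices (anything except V).
The remaining 4 characters are filled from the other 5 symbols without repetition: 5 × 4 × 3 × 2 = 120.
Total: 5 × 120 = 600.

600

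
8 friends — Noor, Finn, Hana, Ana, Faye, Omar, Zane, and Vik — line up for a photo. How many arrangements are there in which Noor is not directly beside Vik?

30240

Of the 8! = 40320 arrangements, those with Noor and Vik adjacent number 2 × 7! = 10080 (treat the pair as a block with 2 internal orders).
Complementary counting: 40320 − 10080 = 30240.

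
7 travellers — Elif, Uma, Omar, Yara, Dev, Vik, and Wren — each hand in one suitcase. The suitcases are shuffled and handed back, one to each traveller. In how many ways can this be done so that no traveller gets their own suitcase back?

Count assignments avoiding every fixed point. For any j of the 7 travellers fixed to their own suitcase, the other 7−j can be arranged in (7−j)! ways.
By inclusion–exclusion this is Σ_{j=0}^{7} (−1)^j C(7,j)·(7−j)!.
Computing: 5040 − 5040 + 2520 − 840 + 210 − 42 + 7 − 1 = 1854.

1854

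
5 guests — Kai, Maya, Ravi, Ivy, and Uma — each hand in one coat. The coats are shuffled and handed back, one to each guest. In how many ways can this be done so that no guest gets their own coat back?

Count assignments avoiding every fixed point. For any j of the 5 guests fixed to their own coat, the other 5−j can be arranged in (5−j)! ways.
By inclusion–exclusion this is Σ_{j=0}^{5} (−1)^j C(5,j)·(5−j)!.
Computing: 120 − 120 + 60 − 20 + 5 − 1 = 44.

44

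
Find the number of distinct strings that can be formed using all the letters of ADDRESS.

1260

The 7 letters of ADDRESS have repeats: D appearing twice and S appearing twice.
Dividing 7! = 5040 by 2!·2! = 4 for the repeated letters gives 1260.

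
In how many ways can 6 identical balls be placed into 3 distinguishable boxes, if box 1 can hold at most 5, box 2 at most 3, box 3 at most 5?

20

Ignoring the caps, the number of non-negative solutions to x_1+…+x_3 = 6 is C(8,2) = 28.
Subtract solutions that violate a single cap (substitute x_i' = x_i − (cap_i+1)): x_1 ≥ 6 gives C(2,2) = 1; x_2 ≥ 4 gives C(4,2) = 6; x_3 ≥ 6 gives C(2,2) = 1. Together 8.
No two caps can be exceeded simultaneously, so the pair terms are all 0.
By inclusion–exclusion the count is 28 − 8 + 0 = 20.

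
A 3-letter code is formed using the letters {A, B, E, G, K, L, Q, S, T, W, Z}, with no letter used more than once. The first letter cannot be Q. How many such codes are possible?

The first letter has 11−1 = 10 choices (anything except Q).
The remaining 2 letters are filled from the other 10 symbols without repetition: 10 × 9 = 90.
Total: 10 × 90 = 900.

900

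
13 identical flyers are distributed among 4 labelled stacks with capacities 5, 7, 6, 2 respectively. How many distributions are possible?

By stars and bars, unrestricted non-negative solutions to x_1+…+x_4 = 13 number C(13+3,3) = 560.
Subtract solutions that violate a single cap (substitute x_i' = x_i − (cap_i+1)): x_1 ≥ 6 gives C(10,3) = 120; x_2 ≥ 8 gives C(8,3) = 56; x_3 ≥ 7 gives C(9,3) = 84; x_4 ≥ 3 gives C(13,3) = 286. Together 546.
Add back pairs where two caps are both exceeded: 0 + 1 + 35 + 0 + 10 + 20 = 66.
By inclusion–exclusion the count is 560 − 546 + 66 = 80.

80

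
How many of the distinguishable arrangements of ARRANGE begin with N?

With the first slot taken by N, it remains to arrange the other 6 letters (ARRAGE).
Those 6 letters have A appearing twice and R appearing twice, giving (6)!/(2!·2!) = 180.

180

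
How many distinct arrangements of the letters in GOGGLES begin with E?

120

Fix E in the first position and arrange the remaining 6 letters.
Those 6 letters have G appearing 3 times, giving (6)!/(3!) = 120.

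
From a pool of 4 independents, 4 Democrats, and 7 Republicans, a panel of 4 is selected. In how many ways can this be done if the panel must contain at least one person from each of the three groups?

Total 4-person selections from all 15: C(15,4) = 1365.
Selections missing a whole group: no independents → C(11,4) = 330; no Democrats → C(11,4) = 330; no Republicans → C(8,4) = 70.
Add back selections omitting two groups (i.e. drawn from a single group): C(4,4) + C(4,4) + C(7,4) = 37.
By inclusion–exclusion: 1365 − 730 + 37 = 672.

672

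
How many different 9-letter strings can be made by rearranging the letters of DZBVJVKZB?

DZBVJVKZB has 9 letters with B appearing twice, V appearing twice, and Z appearing twice.
The number of distinct arrangements is 9!/(2!·2!·2!) = 362880/8 = 45360.

45360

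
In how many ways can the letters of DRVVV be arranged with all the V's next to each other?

6

Treat the 3 copies of V as a single block. The multiset to arrange is then {VVV, D, R}, 3 items in all.
All 3 items are distinct, so there are (3)! = 6 arrangements.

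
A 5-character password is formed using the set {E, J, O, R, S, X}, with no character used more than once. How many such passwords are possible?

720

This is a permutation of 5 out of 6: P(6,5) = 6!/1!.
6 × 5 × 4 × 3 × 2 = 720.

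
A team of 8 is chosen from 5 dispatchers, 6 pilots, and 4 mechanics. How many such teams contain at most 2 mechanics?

4257

Split by how many mechanics are chosen (0 through 2).
Sum: C(4,0)·C(11,8) + C(4,1)·C(11,7) + C(4,2)·C(11,6) = 165 + 1320 + 2772 = 4257.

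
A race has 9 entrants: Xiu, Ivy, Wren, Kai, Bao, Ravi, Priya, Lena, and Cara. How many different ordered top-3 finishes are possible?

This is an ordered selection of 3 from 9: P(9,3).
That gives 9 × 8 × 7 = 504.

504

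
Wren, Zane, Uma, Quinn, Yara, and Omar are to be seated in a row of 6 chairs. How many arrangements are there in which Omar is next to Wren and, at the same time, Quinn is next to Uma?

Treat {Omar,Wren} as one block (2 orders) and {Quinn,Uma} as another (2 orders).
That leaves 4 units to arrange: 2 × 2 × 4! = 4 × 24 = 96.

96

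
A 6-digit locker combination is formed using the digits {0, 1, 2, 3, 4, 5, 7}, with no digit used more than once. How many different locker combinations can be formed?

5040

This is a permutation of 6 out of 7: P(7,6) = 7!/1!.
7 × 6 × 5 × 4 × 3 × 2 = 5040.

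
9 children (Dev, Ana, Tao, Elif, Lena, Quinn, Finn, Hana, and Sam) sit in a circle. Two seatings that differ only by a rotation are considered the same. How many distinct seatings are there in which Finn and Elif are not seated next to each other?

Without the restriction there are (8)! = 40320 seatings.
Seatings with Finn beside Elif: treat them as a block with 2 internal orders, giving 2 × (7)! = 10080.
Subtracting, 40320 − 10080 = 30240.

30240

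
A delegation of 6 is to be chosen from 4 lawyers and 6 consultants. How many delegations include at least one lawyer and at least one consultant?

Total 6-person selections from all 10: C(10,6) = 210.
Selections missing a whole group: no lawyers → C(6,6) = 1; no consultants → C(4,6) = 0.
Both groups omitted at once is impossible, so 210 − 1 = 209.

209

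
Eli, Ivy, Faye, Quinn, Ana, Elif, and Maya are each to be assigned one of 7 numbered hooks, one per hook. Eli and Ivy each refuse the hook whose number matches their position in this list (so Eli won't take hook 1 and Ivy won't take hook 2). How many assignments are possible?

3720

Let Aᵢ (for i ∈ {1, 2}) be the placements that put person i in their forbidden hook. Any j of these fix j positions, leaving (7−j)! ways to fill the rest, and there are C(2,j) ways to pick which j.
By inclusion–exclusion, the number of valid placements is Σ_{j=0}^{2} (−1)^j C(2,j)·(7−j)!.
Computing: 5040 − 1440 + 120 = 3720.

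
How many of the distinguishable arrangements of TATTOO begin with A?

10

Fix A in the first position and arrange the remaining 5 letters.
Those 5 letters have O appearing twice and T appearing 3 times, giving (5)!/(3!·2!) = 10.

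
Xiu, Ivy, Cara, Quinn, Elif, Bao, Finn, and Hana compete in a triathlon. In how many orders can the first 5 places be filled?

There are 8 choices for 1st place, 7 for 2nd, and so on down to 4 for position 5.
That gives 8 × 7 × 6 × 5 × 4 = 6720.

6720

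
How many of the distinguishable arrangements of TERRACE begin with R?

With the first slot taken by R, it remains to arrange the other 6 letters (TERACE).
Those 6 letters have E appearing twice, giving (6)!/(2!) = 360.

360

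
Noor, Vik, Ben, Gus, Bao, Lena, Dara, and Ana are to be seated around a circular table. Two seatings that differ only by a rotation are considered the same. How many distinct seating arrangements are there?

5040

Fix one person's seat to break rotational symmetry; the remaining 7 people can be arranged in (7)! = 5040 ways.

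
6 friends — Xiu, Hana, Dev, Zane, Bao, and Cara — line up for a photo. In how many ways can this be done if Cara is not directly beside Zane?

480

Of the 6! = 720 arrangements, those with Cara and Zane adjacent number 2 × 5! = 240 (treat the pair as a block with 2 internal orders).
So 720 − 240 = 480 arrangements keep them apart.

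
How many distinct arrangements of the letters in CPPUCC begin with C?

Fix C in the first position and arrange the remaining 5 letters.
Those 5 letters have C appearing twice and P appearing twice, giving (5)!/(2!·2!) = 30.

30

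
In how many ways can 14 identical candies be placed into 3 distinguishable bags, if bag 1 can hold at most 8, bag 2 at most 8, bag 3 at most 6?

Without the upper bounds there are C(16,2) = 120 ways to split 14 among 3 bags.
Subtract solutions that violate a single cap (substitute x_i' = x_i − (cap_i+1)): x_1 ≥ 9 gives C(7,2) = 21; x_2 ≥ 9 gives C(7,2) = 21; x_3 ≥ 7 gives C(9,2) = 36. Together 78.
No two caps can be exceeded simultaneously, so the pair terms are all 0.
By inclusion–exclusion the count is 120 − 78 + 0 = 42.

42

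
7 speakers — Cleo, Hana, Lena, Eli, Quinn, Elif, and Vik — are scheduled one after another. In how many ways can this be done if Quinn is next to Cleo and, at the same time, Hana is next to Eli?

480

Treat {Quinn,Cleo} as one block (2 orders) and {Hana,Eli} as another (2 orders).
That leaves 5 units to arrange: 2 × 2 × 5! = 4 × 120 = 480.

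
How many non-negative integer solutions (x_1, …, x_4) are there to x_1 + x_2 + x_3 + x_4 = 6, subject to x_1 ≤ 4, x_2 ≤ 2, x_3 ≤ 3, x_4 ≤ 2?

By stars and bars, unrestricted non-negative solutions to x_1+…+x_4 = 6 number C(6+3,3) = 84.
Subtract solutions that violate a single cap (substitute x_i' = x_i − (cap_i+1)): x_1 ≥ 5 gives C(4,3) = 4; x_2 ≥ 3 gives C(6,3) = 20; x_3 ≥ 4 gives C(5,3) = 10; x_4 ≥ 3 gives C(6,3) = 20. Together 54.
Add back pairs where two caps are both exceeded: 0 + 0 + 0 + 0 + 1 + 0 = 1.
By inclusion–exclusion the count is 84 − 54 + 1 = 31.

31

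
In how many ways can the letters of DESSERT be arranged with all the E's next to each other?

Treat the 2 copies of E as a single block. The multiset to arrange is then {EE, D, R, S, S, T}, 6 items in all.
That gives (6)!/(2!) = 360 arrangements.

360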